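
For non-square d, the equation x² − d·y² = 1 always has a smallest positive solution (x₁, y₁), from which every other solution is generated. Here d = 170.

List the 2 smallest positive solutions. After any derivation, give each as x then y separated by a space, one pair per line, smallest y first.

339 26
229841 17628

[13; 26] for √170; ℓ=1 ⇒ convergent index 1
a_0=13:  p_0=13·1+0=13,  q_0=13·0+1=1
a_1=26:  p_1=26·13+1=339,  q_1=26·1+0=26
→ (339, 26).  Check: 339²=114921, 170·26²=114920, difference 1.
k=2:  x_2 = 339·339+170·26·26 = 229841,  y_2 = 339·26+26·339 = 17628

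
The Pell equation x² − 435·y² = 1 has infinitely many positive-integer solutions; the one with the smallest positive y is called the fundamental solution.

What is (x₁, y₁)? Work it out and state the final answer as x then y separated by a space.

√435 = [20; 1,5,1,40, …], period ℓ=4 (even) → k=3
k=0  a_k=20  p_k/q_k = 20/1
…
k=2  a_k=5  p_k/q_k = 125/6
k=3  a_k=1  p_k/q_k = 146/7
(x₁, y₁) = (146, 7);  146² − 435·7² = 1 ✓

146 7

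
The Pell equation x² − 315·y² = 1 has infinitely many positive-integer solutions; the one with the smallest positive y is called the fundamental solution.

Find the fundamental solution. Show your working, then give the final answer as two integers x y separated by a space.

71 4

d=315: √d = [17; 1,2,1,34] (ℓ=4, even), read p_3/q_3
i=0: a=17 ⇒ p=17, q=1
…
i=2: a=2 ⇒ p=53, q=3
i=3: a=1 ⇒ p=71, q=4
(x₁, y₁) = (71, 4);  71² − 315·4² = 1 ✓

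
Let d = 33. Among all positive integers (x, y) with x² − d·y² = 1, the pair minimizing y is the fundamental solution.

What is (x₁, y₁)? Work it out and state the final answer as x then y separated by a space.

23 4

[5; 1,2,1,10] for √33; ℓ=4 ⇒ convergent index 3
i=0: a=5 ⇒ p=5, q=1
…
i=2: a=2 ⇒ p=17, q=3
i=3: a=1 ⇒ p=23, q=4
fundamental: x₁=23, y₁=4  (since 529 − 33·16 = 1)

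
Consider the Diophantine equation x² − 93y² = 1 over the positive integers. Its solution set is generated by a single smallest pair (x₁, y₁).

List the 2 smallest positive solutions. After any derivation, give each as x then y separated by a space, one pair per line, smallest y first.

[9; 1,1,1,4,6,4,1,1,1,18] for √93; ℓ=10 ⇒ convergent index 9
k=0  a_k=9  p_k/q_k = 9/1
k=1  a_k=1  p_k/q_k = 10/1
k=2  a_k=1  p_k/q_k = 19/2
k=3  a_k=1  p_k/q_k = 29/3
k=4  a_k=4  p_k/q_k = 135/14
…
k=6  a_k=4  p_k/q_k = 3491/362
…
k=8  a_k=1  p_k/q_k = 7821/811
k=9  a_k=1  p_k/q_k = 12151/1260
(x₁, y₁) = (12151, 1260);  12151² − 93·1260² = 1 ✓
k=2:  x_2 = 12151·12151+93·1260·1260 = 295293601,  y_2 = 12151·1260+1260·12151 = 30620520

12151 1260
295293601 30620520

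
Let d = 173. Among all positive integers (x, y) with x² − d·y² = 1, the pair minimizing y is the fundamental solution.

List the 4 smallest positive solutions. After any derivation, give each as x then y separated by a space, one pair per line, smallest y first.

d=173: √d = [13; 6,1,1,6,26] (ℓ=5, odd), read p_9/q_9
step 0: (13, 1)  from 13·(1,0) + (0,1)
step 1: (79, 6)  from 6·(13,1) + (1,0)
step 2: (92, 7)  from 1·(79,6) + (13,1)
…
step 4: (1118, 85)  from 6·(171,13) + (92,7)
step 5: (29239, 2223)  from 26·(1118,85) + (171,13)
…
step 7: (205791, 15646)  from 1·(176552,13423) + (29239,2223)
step 8: (382343, 29069)  from 1·(205791,15646) + (176552,13423)
step 9: (2499849, 190060)  from 6·(382343,29069) + (205791,15646)
fundamental: x₁=2499849, y₁=190060  (since 6249245022801 − 173·36122803600 = 1)
(x_2, y_2) = (2499849·2499849 + 173·190060·190060, 2499849·190060 + 190060·2499849) = (12498490045601, 950242601880)
(x_3, y_3) = (2499849·12498490045601 + 173·190060·950242601880, 2499849·950242601880 + 190060·12498490045601) = (62488675684008728649, 4750926036134042180)
(x_4, y_4) = (2499849·62488675684008728649 + 173·190060·4750926036134042180, 2499849·4750926036134042180 + 190060·62488675684008728649) = (312424506839974574118902401, 23753195401006348176659760)

2499849 190060
12498490045601 950242601880
62488675684008728649 4750926036134042180
312424506839974574118902401 23753195401006348176659760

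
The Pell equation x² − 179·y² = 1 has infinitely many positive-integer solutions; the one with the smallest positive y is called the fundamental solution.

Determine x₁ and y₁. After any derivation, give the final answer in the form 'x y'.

4190210 313191

√179 → a₀=13, period (2,1,1,1,3,…,1,2,26); ℓ=14 even so k=13
k=0  a_k=13  p_k/q_k = 13/1
k=1  a_k=2  p_k/q_k = 27/2
k=2  a_k=1  p_k/q_k = 40/3
…
k=6  a_k=5  p_k/q_k = 2047/153
…
k=9  a_k=3  p_k/q_k = 438125/32747
…
k=11  a_k=1  p_k/q_k = 1013292/75737
k=12  a_k=1  p_k/q_k = 1588459/118727
k=13  a_k=2  p_k/q_k = 4190210/313191
(x₁, y₁) = (4190210, 313191);  4190210² − 179·313191² = 1 ✓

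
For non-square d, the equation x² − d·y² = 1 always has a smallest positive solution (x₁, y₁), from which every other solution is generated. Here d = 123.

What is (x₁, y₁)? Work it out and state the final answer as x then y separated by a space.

√123 = [11; 11,22, …], period ℓ=2 (even) → k=1
i=0: a=11 ⇒ p=11, q=1
i=1: a=11 ⇒ p=122, q=11
(x₁, y₁) = (122, 11);  122² − 123·11² = 1 ✓

122 11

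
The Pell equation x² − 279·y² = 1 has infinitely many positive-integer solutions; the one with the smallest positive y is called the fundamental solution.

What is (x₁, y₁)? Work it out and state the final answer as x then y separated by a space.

[16; 1,2,2,1,2,2,1,32] for √279; ℓ=8 ⇒ convergent index 7
a_0=16:  p_0=16·1+0=16,  q_0=16·0+1=1
…
a_6=2:  p_6=2·451+167=1069,  q_6=2·27+10=64
a_7=1:  p_7=1·1069+451=1520,  q_7=1·64+27=91
(x₁, y₁) = (1520, 91);  1520² − 279·91² = 1 ✓

1520 91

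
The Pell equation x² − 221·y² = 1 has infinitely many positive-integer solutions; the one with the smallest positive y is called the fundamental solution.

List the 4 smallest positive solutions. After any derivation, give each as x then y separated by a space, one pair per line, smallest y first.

[14; 1,6,2,6,1,28] for √221; ℓ=6 ⇒ convergent index 5
i=0: a=14 ⇒ p=14, q=1
i=1: a=1 ⇒ p=15, q=1
…
i=4: a=6 ⇒ p=1442, q=97
i=5: a=1 ⇒ p=1665, q=112
fundamental: x₁=1665, y₁=112  (since 2772225 − 221·12544 = 1)
n=2: (1665,112)∘(1665,112) = (1665·1665+221·112·112, 1665·112+112·1665) = (5544449,372960)
n=3: (5544449,372960)∘(1665,112) = (1665·5544449+221·112·372960, 1665·372960+112·5544449) = (18463013505,1241956688)
n=4: (18463013505,1241956688)∘(1665,112) = (1665·18463013505+221·112·1241956688, 1665·1241956688+112·18463013505) = (61481829427201,4135715398080)

1665 112
5544449 372960
18463013505 1241956688
61481829427201 4135715398080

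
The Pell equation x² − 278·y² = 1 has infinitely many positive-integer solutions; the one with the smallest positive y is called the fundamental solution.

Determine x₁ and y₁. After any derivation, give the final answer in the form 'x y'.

d=278: √d = [16; 1,2,16,2,1,32] (ℓ=6, even), read p_5/q_5
step 0: (16, 1)  from 16·(1,0) + (0,1)
…
step 4: (1684, 101)  from 2·(817,49) + (50,3)
step 5: (2501, 150)  from 1·(1684,101) + (817,49)
fundamental: x₁=2501, y₁=150  (since 6255001 − 278·22500 = 1)

2501 150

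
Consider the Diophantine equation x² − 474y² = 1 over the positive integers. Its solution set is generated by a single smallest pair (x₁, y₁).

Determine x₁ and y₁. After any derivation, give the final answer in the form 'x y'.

193549 8890

d=474: √d = [21; 1,3,2,1,1,…,3,1,42] (ℓ=14, even), read p_13/q_13
a_0=21:  p_0=21·1+0=21,  q_0=21·0+1=1
…
a_2=3:  p_2=3·22+21=87,  q_2=3·1+1=4
a_3=2:  p_3=2·87+22=196,  q_3=2·4+1=9
a_4=1:  p_4=1·196+87=283,  q_4=1·9+4=13
a_5=1:  p_5=1·283+196=479,  q_5=1·13+9=22
a_6=1:  p_6=1·479+283=762,  q_6=1·22+13=35
a_7=6:  p_7=6·762+479=5051,  q_7=6·35+22=232
a_8=1:  p_8=1·5051+762=5813,  q_8=1·232+35=267
a_9=1:  p_9=1·5813+5051=10864,  q_9=1·267+232=499
a_10=1:  p_10=1·10864+5813=16677,  q_10=1·499+267=766
a_11=2:  p_11=2·16677+10864=44218,  q_11=2·766+499=2031
a_12=3:  p_12=3·44218+16677=149331,  q_12=3·2031+766=6859
a_13=1:  p_13=1·149331+44218=193549,  q_13=1·6859+2031=8890
(x₁, y₁) = (193549, 8890);  193549² − 474·8890² = 1 ✓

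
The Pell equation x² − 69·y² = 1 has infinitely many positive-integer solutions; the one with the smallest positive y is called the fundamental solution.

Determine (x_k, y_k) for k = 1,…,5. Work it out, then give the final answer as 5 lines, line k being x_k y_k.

7775 936
120901249 14554800
1880014414175 226327139064
29234224019520001 3519386997890400
454592181623521601375 54726467590868580936

√69 = [8; 3,3,1,4,1,3,3,16, …], period ℓ=8 (even) → k=7
a_0=8:  p_0=8·1+0=8,  q_0=8·0+1=1
a_1=3:  p_1=3·8+1=25,  q_1=3·1+0=3
a_2=3:  p_2=3·25+8=83,  q_2=3·3+1=10
…
a_4=4:  p_4=4·108+83=515,  q_4=4·13+10=62
a_5=1:  p_5=1·515+108=623,  q_5=1·62+13=75
a_6=3:  p_6=3·623+515=2384,  q_6=3·75+62=287
a_7=3:  p_7=3·2384+623=7775,  q_7=3·287+75=936
→ (7775, 936).  Check: 7775²=60450625, 69·936²=60450624, difference 1.
k=2:  x_2 = 7775·7775+69·936·936 = 120901249,  y_2 = 7775·936+936·7775 = 14554800
k=3:  x_3 = 7775·120901249+69·936·14554800 = 1880014414175,  y_3 = 7775·14554800+936·120901249 = 226327139064
k=4:  x_4 = 7775·1880014414175+69·936·226327139064 = 29234224019520001,  y_4 = 7775·226327139064+936·1880014414175 = 3519386997890400
k=5:  x_5 = 7775·29234224019520001+69·936·3519386997890400 = 454592181623521601375,  y_5 = 7775·3519386997890400+936·29234224019520001 = 54726467590868580936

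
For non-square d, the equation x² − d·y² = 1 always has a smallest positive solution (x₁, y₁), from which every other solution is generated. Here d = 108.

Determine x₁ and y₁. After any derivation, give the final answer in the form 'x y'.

d=108: √d = [10; 2,1,1,4,1,1,2,20] (ℓ=8, even), read p_7/q_7
i=0: a=10 ⇒ p=10, q=1
…
i=6: a=1 ⇒ p=530, q=51
i=7: a=2 ⇒ p=1351, q=130
→ (1351, 130).  Check: 1351²=1825201, 108·130²=1825200, difference 1.

1351 130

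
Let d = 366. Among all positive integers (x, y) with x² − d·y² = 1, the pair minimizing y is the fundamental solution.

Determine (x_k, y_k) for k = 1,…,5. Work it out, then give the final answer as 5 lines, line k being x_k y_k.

√366 → a₀=19, period (7,1,1,1,2,12,2,1,1,1,7,38); ℓ=12 even so k=11
a_0=19:  p_0=19·1+0=19,  q_0=19·0+1=1
…
a_4=1:  p_4=1·287+153=440,  q_4=1·15+8=23
…
a_10=1:  p_10=1·74554+44499=119053,  q_10=1·3897+2326=6223
a_11=7:  p_11=7·119053+74554=907925,  q_11=7·6223+3897=47458
→ (907925, 47458).  Check: 907925²=824327805625, 366·47458²=824327805624, difference 1.
n=2: (907925,47458)∘(907925,47458) = (907925·907925+366·47458·47458, 907925·47458+47458·907925) = (1648655611249,86176609300)
n=3: (1648655611249,86176609300)∘(907925,47458) = (907925·1648655611249+366·47458·86176609300, 907925·86176609300+47458·1648655611249) = (2993711291685588725,156483795997357542)
n=4: (2993711291685588725,156483795997357542)∘(907925,47458) = (907925·2993711291685588725+366·47458·156483795997357542, 907925·156483795997357542+47458·2993711291685588725) = (5436130649005627630680001,284151100961715516031400)
n=5: (5436130649005627630680001,284151100961715516031400)∘(907925,47458) = (907925·5436130649005627630680001+366·47458·284151100961715516031400, 907925·284151100961715516031400+47458·5436130649005627630680001) = (9871197838993875221878594227125,515975776681174635989620332458)

907925 47458
1648655611249 86176609300
2993711291685588725 156483795997357542
5436130649005627630680001 284151100961715516031400
9871197838993875221878594227125 515975776681174635989620332458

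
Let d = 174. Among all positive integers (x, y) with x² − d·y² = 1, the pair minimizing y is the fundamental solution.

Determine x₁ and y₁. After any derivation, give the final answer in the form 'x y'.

1451 110

√174 → a₀=13, period (5,4,5,26); ℓ=4 even so k=3
i=0: a=13 ⇒ p=13, q=1
…
i=2: a=4 ⇒ p=277, q=21
i=3: a=5 ⇒ p=1451, q=110
(x₁, y₁) = (1451, 110);  1451² − 174·110² = 1 ✓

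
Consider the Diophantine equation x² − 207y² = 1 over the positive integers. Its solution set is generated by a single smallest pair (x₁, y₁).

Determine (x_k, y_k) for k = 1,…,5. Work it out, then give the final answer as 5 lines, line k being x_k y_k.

1151 80
2649601 184160
6099380351 423936240
14040770918401 975901040320
32321848554778751 2246523770880400

√207 → a₀=14, period (2,1,1,2,1,1,2,28); ℓ=8 even so k=7
i=0: a=14 ⇒ p=14, q=1
i=1: a=2 ⇒ p=29, q=2
i=2: a=1 ⇒ p=43, q=3
…
i=4: a=2 ⇒ p=187, q=13
i=5: a=1 ⇒ p=259, q=18
i=6: a=1 ⇒ p=446, q=31
i=7: a=2 ⇒ p=1151, q=80
(x₁, y₁) = (1151, 80);  1151² − 207·80² = 1 ✓
(1151+80√207)^2 = 2649601 + 184160√207
(1151+80√207)^3 = 6099380351 + 423936240√207
(1151+80√207)^4 = 14040770918401 + 975901040320√207
(1151+80√207)^5 = 32321848554778751 + 2246523770880400√207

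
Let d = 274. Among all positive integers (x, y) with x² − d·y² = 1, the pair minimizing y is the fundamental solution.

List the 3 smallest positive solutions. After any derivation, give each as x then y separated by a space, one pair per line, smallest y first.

3959299 239190
31352097142801 1894049455620
248264653730785753699 14998216231173381570

√274 → a₀=16, period (1,1,4,4,1,1,32); ℓ=7 odd so k=13
step 0: (16, 1)  from 16·(1,0) + (0,1)
step 1: (17, 1)  from 1·(16,1) + (1,0)
…
step 3: (149, 9)  from 4·(33,2) + (17,1)
step 4: (629, 38)  from 4·(149,9) + (33,2)
step 5: (778, 47)  from 1·(629,38) + (149,9)
…
step 7: (45802, 2767)  from 32·(1407,85) + (778,47)
…
step 10: (419253, 25328)  from 4·(93011,5619) + (47209,2852)
…
step 12: (2189276, 132259)  from 1·(1770023,106931) + (419253,25328)
step 13: (3959299, 239190)  from 1·(2189276,132259) + (1770023,106931)
(x₁, y₁) = (3959299, 239190);  3959299² − 274·239190² = 1 ✓
(x_2, y_2) = (3959299·3959299 + 274·239190·239190, 3959299·239190 + 239190·3959299) = (31352097142801, 1894049455620)
(x_3, y_3) = (3959299·31352097142801 + 274·239190·1894049455620, 3959299·1894049455620 + 239190·31352097142801) = (248264653730785753699, 14998216231173381570)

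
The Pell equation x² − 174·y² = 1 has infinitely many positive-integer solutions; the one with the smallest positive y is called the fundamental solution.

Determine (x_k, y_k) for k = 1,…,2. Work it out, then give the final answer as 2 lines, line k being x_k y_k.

√174 → a₀=13, period (5,4,5,26); ℓ=4 even so k=3
k=0  a_k=13  p_k/q_k = 13/1
k=1  a_k=5  p_k/q_k = 66/5
k=2  a_k=4  p_k/q_k = 277/21
k=3  a_k=5  p_k/q_k = 1451/110
(x₁, y₁) = (1451, 110);  1451² − 174·110² = 1 ✓
n=2: (1451,110)∘(1451,110) = (1451·1451+174·110·110, 1451·110+110·1451) = (4210801,319220)

1451 110
4210801 319220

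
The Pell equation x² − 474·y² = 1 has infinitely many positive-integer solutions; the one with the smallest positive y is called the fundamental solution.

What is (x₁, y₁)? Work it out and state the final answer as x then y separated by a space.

193549 8890

[21; 1,3,2,1,1,…,3,1,42] for √474; ℓ=14 ⇒ convergent index 13
i=0: a=21 ⇒ p=21, q=1
i=1: a=1 ⇒ p=22, q=1
…
i=3: a=2 ⇒ p=196, q=9
…
i=9: a=1 ⇒ p=10864, q=499
…
i=11: a=2 ⇒ p=44218, q=2031
i=12: a=3 ⇒ p=149331, q=6859
i=13: a=1 ⇒ p=193549, q=8890
(x₁, y₁) = (193549, 8890);  193549² − 474·8890² = 1 ✓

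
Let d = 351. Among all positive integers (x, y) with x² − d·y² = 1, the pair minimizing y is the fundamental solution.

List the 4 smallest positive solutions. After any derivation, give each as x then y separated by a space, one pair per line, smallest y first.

√351 = [18; 1,2,1,3,2,2,2,3,1,2,1,36, …], period ℓ=12 (even) → k=11
step 0: (18, 1)  from 18·(1,0) + (0,1)
…
step 3: (75, 4)  from 1·(56,3) + (19,1)
…
step 5: (637, 34)  from 2·(281,15) + (75,4)
step 6: (1555, 83)  from 2·(637,34) + (281,15)
…
step 8: (12796, 683)  from 3·(3747,200) + (1555,83)
…
step 10: (45882, 2449)  from 2·(16543,883) + (12796,683)
step 11: (62425, 3332)  from 1·(45882,2449) + (16543,883)
(x₁, y₁) = (62425, 3332);  62425² − 351·3332² = 1 ✓
(x_2, y_2) = (62425·62425 + 351·3332·3332, 62425·3332 + 3332·62425) = (7793761249, 416000200)
(x_3, y_3) = (62425·7793761249 + 351·3332·416000200, 62425·416000200 + 3332·7793761249) = (973051091875225, 51937624966668)
(x_4, y_4) = (62425·973051091875225 + 351·3332·51937624966668, 62425·51937624966668 + 3332·973051091875225) = (121485428812828080001, 6484412476672499600)

62425 3332
7793761249 416000200
973051091875225 51937624966668
121485428812828080001 6484412476672499600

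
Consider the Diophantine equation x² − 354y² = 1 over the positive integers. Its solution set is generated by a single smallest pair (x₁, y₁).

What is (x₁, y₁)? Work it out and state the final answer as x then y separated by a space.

258065 13716

√354 = [18; 1,4,2,2,18,2,2,4,1,36, …], period ℓ=10 (even) → k=9
k=0  a_k=18  p_k/q_k = 18/1
k=1  a_k=1  p_k/q_k = 19/1
k=2  a_k=4  p_k/q_k = 94/5
k=3  a_k=2  p_k/q_k = 207/11
k=4  a_k=2  p_k/q_k = 508/27
k=5  a_k=18  p_k/q_k = 9351/497
k=6  a_k=2  p_k/q_k = 19210/1021
k=7  a_k=2  p_k/q_k = 47771/2539
k=8  a_k=4  p_k/q_k = 210294/11177
k=9  a_k=1  p_k/q_k = 258065/13716
fundamental: x₁=258065, y₁=13716  (since 66597544225 − 354·188128656 = 1)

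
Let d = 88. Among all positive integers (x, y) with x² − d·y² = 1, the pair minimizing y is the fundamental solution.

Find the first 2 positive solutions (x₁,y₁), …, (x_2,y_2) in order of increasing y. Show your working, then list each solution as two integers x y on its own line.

197 21
77617 8274

d=88: √d = [9; 2,1,1,1,2,18] (ℓ=6, even), read p_5/q_5
step 0: (9, 1)  from 9·(1,0) + (0,1)
…
step 2: (28, 3)  from 1·(19,2) + (9,1)
step 3: (47, 5)  from 1·(28,3) + (19,2)
step 4: (75, 8)  from 1·(47,5) + (28,3)
step 5: (197, 21)  from 2·(75,8) + (47,5)
(x₁, y₁) = (197, 21);  197² − 88·21² = 1 ✓
k=2:  x_2 = 197·197+88·21·21 = 77617,  y_2 = 197·21+21·197 = 8274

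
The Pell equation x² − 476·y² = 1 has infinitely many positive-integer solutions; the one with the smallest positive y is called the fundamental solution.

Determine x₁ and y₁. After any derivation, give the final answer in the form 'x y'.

28799 1320

√476 = [21; 1,4,2,10,2,4,1,42, …], period ℓ=8 (even) → k=7
k=0  a_k=21  p_k/q_k = 21/1
k=1  a_k=1  p_k/q_k = 22/1
…
k=3  a_k=2  p_k/q_k = 240/11
k=4  a_k=10  p_k/q_k = 2509/115
k=5  a_k=2  p_k/q_k = 5258/241
k=6  a_k=4  p_k/q_k = 23541/1079
k=7  a_k=1  p_k/q_k = 28799/1320
(x₁, y₁) = (28799, 1320);  28799² − 476·1320² = 1 ✓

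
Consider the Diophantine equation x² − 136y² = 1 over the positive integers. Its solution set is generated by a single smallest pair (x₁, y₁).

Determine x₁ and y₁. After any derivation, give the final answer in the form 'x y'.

35 3

√136 → a₀=11, period (1,1,1,22); ℓ=4 even so k=3
i=0: a=11 ⇒ p=11, q=1
i=1: a=1 ⇒ p=12, q=1
i=2: a=1 ⇒ p=23, q=2
i=3: a=1 ⇒ p=35, q=3
(x₁, y₁) = (35, 3);  35² − 136·3² = 1 ✓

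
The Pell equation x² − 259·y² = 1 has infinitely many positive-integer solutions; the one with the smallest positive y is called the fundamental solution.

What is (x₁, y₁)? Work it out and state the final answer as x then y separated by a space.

√259 = [16; 10,1,2,3,4,3,2,1,10,32, …], period ℓ=10 (even) → k=9
i=0: a=16 ⇒ p=16, q=1
…
i=3: a=2 ⇒ p=515, q=32
i=4: a=3 ⇒ p=1722, q=107
i=5: a=4 ⇒ p=7403, q=460
…
i=7: a=2 ⇒ p=55265, q=3434
i=8: a=1 ⇒ p=79196, q=4921
i=9: a=10 ⇒ p=847225, q=52644
→ (847225, 52644).  Check: 847225²=717790200625, 259·52644²=717790200624, difference 1.

847225 52644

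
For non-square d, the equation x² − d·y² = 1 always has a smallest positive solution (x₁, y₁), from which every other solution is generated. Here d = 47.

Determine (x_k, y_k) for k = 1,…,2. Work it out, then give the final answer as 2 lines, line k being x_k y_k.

√47 → a₀=6, period (1,5,1,12); ℓ=4 even so k=3
step 0: (6, 1)  from 6·(1,0) + (0,1)
step 1: (7, 1)  from 1·(6,1) + (1,0)
step 2: (41, 6)  from 5·(7,1) + (6,1)
step 3: (48, 7)  from 1·(41,6) + (7,1)
fundamental: x₁=48, y₁=7  (since 2304 − 47·49 = 1)
(48+7√47)^2 = 4607 + 672√47

48 7
4607 672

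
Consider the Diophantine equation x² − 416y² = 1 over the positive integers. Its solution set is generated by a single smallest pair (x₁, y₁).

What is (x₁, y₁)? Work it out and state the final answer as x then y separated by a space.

√416 = [20; 2,1,1,9,1,1,2,40, …], period ℓ=8 (even) → k=7
i=0: a=20 ⇒ p=20, q=1
…
i=4: a=9 ⇒ p=979, q=48
…
i=6: a=1 ⇒ p=2060, q=101
i=7: a=2 ⇒ p=5201, q=255
fundamental: x₁=5201, y₁=255  (since 27050401 − 416·65025 = 1)

5201 255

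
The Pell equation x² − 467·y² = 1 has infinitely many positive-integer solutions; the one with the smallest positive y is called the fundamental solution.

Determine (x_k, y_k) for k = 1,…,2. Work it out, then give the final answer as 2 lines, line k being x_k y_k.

√467 → a₀=21, period (1,1,1,1,3,…,1,1,42); ℓ=14 even so k=13
a_0=21:  p_0=21·1+0=21,  q_0=21·0+1=1
a_1=1:  p_1=1·21+1=22,  q_1=1·1+0=1
a_2=1:  p_2=1·22+21=43,  q_2=1·1+1=2
a_3=1:  p_3=1·43+22=65,  q_3=1·2+1=3
a_4=1:  p_4=1·65+43=108,  q_4=1·3+2=5
…
a_6=3:  p_6=3·389+108=1275,  q_6=3·18+5=59
a_7=21:  p_7=21·1275+389=27164,  q_7=21·59+18=1257
a_8=3:  p_8=3·27164+1275=82767,  q_8=3·1257+59=3830
a_9=3:  p_9=3·82767+27164=275465,  q_9=3·3830+1257=12747
a_10=1:  p_10=1·275465+82767=358232,  q_10=1·12747+3830=16577
…
a_12=1:  p_12=1·633697+358232=991929,  q_12=1·29324+16577=45901
a_13=1:  p_13=1·991929+633697=1625626,  q_13=1·45901+29324=75225
(x₁, y₁) = (1625626, 75225);  1625626² − 467·75225² = 1 ✓
k=2:  x_2 = 1625626·1625626+467·75225·75225 = 5285319783751,  y_2 = 1625626·75225+75225·1625626 = 244575431700

1625626 75225
5285319783751 244575431700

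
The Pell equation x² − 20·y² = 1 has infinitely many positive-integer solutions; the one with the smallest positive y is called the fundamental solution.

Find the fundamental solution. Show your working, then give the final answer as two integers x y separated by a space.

[4; 2,8] for √20; ℓ=2 ⇒ convergent index 1
a_0=4:  p_0=4·1+0=4,  q_0=4·0+1=1
a_1=2:  p_1=2·4+1=9,  q_1=2·1+0=2
(x₁, y₁) = (9, 2);  9² − 20·2² = 1 ✓

9 2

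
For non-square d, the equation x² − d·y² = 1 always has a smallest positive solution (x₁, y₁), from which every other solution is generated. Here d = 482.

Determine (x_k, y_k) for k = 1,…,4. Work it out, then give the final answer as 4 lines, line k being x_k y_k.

d=482: √d = [21; 1,20,1,42] (ℓ=4, even), read p_3/q_3
a_0=21:  p_0=21·1+0=21,  q_0=21·0+1=1
a_1=1:  p_1=1·21+1=22,  q_1=1·1+0=1
a_2=20:  p_2=20·22+21=461,  q_2=20·1+1=21
a_3=1:  p_3=1·461+22=483,  q_3=1·21+1=22
(x₁, y₁) = (483, 22);  483² − 482·22² = 1 ✓
(x_2, y_2) = (483·483 + 482·22·22, 483·22 + 22·483) = (466577, 21252)
(x_3, y_3) = (483·466577 + 482·22·21252, 483·21252 + 22·466577) = (450712899, 20529410)
(x_4, y_4) = (483·450712899 + 482·22·20529410, 483·20529410 + 22·450712899) = (435388193857, 19831388808)

483 22
466577 21252
450712899 20529410
435388193857 19831388808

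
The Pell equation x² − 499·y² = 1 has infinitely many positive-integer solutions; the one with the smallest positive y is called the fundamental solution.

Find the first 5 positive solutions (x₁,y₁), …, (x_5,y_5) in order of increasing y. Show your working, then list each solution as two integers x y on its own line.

4490 201
40320199 1804980
362075382530 16208720199
3251436894799201 145554305582040
29197902953221442450 1307077647917999001

[22; 2,1,21,1,2,44] for √499; ℓ=6 ⇒ convergent index 5
k=0  a_k=22  p_k/q_k = 22/1
k=1  a_k=2  p_k/q_k = 45/2
…
k=4  a_k=1  p_k/q_k = 1519/68
k=5  a_k=2  p_k/q_k = 4490/201
→ (4490, 201).  Check: 4490²=20160100, 499·201²=20160099, difference 1.
k=2:  x_2 = 4490·4490+499·201·201 = 40320199,  y_2 = 4490·201+201·4490 = 1804980
k=3:  x_3 = 4490·40320199+499·201·1804980 = 362075382530,  y_3 = 4490·1804980+201·40320199 = 16208720199
k=4:  x_4 = 4490·362075382530+499·201·16208720199 = 3251436894799201,  y_4 = 4490·16208720199+201·362075382530 = 145554305582040
k=5:  x_5 = 4490·3251436894799201+499·201·145554305582040 = 29197902953221442450,  y_5 = 4490·145554305582040+201·3251436894799201 = 1307077647917999001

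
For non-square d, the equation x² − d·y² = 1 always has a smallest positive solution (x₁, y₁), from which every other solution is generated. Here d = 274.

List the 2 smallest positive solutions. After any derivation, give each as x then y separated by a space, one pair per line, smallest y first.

[16; 1,1,4,4,1,1,32] for √274; ℓ=7 ⇒ convergent index 13
i=0: a=16 ⇒ p=16, q=1
…
i=3: a=4 ⇒ p=149, q=9
…
i=7: a=32 ⇒ p=45802, q=2767
…
i=12: a=1 ⇒ p=2189276, q=132259
i=13: a=1 ⇒ p=3959299, q=239190
fundamental: x₁=3959299, y₁=239190  (since 15676048571401 − 274·57211856100 = 1)
n=2: (3959299,239190)∘(3959299,239190) = (3959299·3959299+274·239190·239190, 3959299·239190+239190·3959299) = (31352097142801,1894049455620)

3959299 239190
31352097142801 1894049455620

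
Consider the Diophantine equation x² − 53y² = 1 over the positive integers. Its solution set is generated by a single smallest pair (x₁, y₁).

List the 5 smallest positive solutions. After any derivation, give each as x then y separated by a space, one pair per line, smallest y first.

66249 9100
8777860001 1205731800
1163048894346249 159757052027300
154101652394311440001 21167489878307463600
20418160737778428282906249 2804650073736225260045500

√53 → a₀=7, period (3,1,1,3,14); ℓ=5 odd so k=9
i=0: a=7 ⇒ p=7, q=1
i=1: a=3 ⇒ p=22, q=3
i=2: a=1 ⇒ p=29, q=4
i=3: a=1 ⇒ p=51, q=7
i=4: a=3 ⇒ p=182, q=25
…
i=6: a=3 ⇒ p=7979, q=1096
…
i=8: a=1 ⇒ p=18557, q=2549
i=9: a=3 ⇒ p=66249, q=9100
(x₁, y₁) = (66249, 9100);  66249² − 53·9100² = 1 ✓
(66249+9100√53)^2 = 8777860001 + 1205731800√53
(66249+9100√53)^3 = 1163048894346249 + 159757052027300√53
(66249+9100√53)^4 = 154101652394311440001 + 21167489878307463600√53
(66249+9100√53)^5 = 20418160737778428282906249 + 2804650073736225260045500√53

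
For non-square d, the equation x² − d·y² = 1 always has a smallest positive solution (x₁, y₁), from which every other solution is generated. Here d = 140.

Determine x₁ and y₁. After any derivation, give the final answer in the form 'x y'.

71 6

√140 = [11; 1,4,1,22, …], period ℓ=4 (even) → k=3
a_0=11:  p_0=11·1+0=11,  q_0=11·0+1=1
…
a_2=4:  p_2=4·12+11=59,  q_2=4·1+1=5
a_3=1:  p_3=1·59+12=71,  q_3=1·5+1=6
fundamental: x₁=71, y₁=6  (since 5041 − 140·36 = 1)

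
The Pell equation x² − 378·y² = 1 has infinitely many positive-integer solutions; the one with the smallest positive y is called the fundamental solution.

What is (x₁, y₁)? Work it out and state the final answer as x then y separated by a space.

[19; 2,3,1,4,1,3,2,38] for √378; ℓ=8 ⇒ convergent index 7
a_0=19:  p_0=19·1+0=19,  q_0=19·0+1=1
…
a_2=3:  p_2=3·39+19=136,  q_2=3·2+1=7
a_3=1:  p_3=1·136+39=175,  q_3=1·7+2=9
a_4=4:  p_4=4·175+136=836,  q_4=4·9+7=43
a_5=1:  p_5=1·836+175=1011,  q_5=1·43+9=52
a_6=3:  p_6=3·1011+836=3869,  q_6=3·52+43=199
a_7=2:  p_7=2·3869+1011=8749,  q_7=2·199+52=450
→ (8749, 450).  Check: 8749²=76545001, 378·450²=76545000, difference 1.

8749 450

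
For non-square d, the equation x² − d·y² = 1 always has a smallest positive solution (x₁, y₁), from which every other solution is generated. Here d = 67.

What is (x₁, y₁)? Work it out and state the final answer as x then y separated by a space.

d=67: √d = [8; 5,2,1,1,7,1,1,2,5,16] (ℓ=10, even), read p_9/q_9
i=0: a=8 ⇒ p=8, q=1
…
i=4: a=1 ⇒ p=221, q=27
…
i=7: a=1 ⇒ p=3577, q=437
i=8: a=2 ⇒ p=9053, q=1106
i=9: a=5 ⇒ p=48842, q=5967
(x₁, y₁) = (48842, 5967);  48842² − 67·5967² = 1 ✓

48842 5967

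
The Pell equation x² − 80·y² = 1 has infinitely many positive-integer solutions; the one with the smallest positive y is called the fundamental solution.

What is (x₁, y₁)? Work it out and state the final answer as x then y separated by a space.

√80 → a₀=8, period (1,16); ℓ=2 even so k=1
step 0: (8, 1)  from 8·(1,0) + (0,1)
step 1: (9, 1)  from 1·(8,1) + (1,0)
→ (9, 1).  Check: 9²=81, 80·1²=80, difference 1.

9 1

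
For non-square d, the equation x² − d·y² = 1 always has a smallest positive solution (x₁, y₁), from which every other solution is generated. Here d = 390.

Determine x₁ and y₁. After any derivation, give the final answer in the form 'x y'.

d=390: √d = [19; 1,2,1,38] (ℓ=4, even), read p_3/q_3
k=0  a_k=19  p_k/q_k = 19/1
…
k=2  a_k=2  p_k/q_k = 59/3
k=3  a_k=1  p_k/q_k = 79/4
(x₁, y₁) = (79, 4);  79² − 390·4² = 1 ✓

79 4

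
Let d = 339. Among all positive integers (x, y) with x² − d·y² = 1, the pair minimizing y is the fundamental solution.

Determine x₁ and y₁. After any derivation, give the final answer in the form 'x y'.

97970 5321

d=339: √d = [18; 2,2,2,1,17,1,2,2,2,36] (ℓ=10, even), read p_9/q_9
a_0=18:  p_0=18·1+0=18,  q_0=18·0+1=1
a_1=2:  p_1=2·18+1=37,  q_1=2·1+0=2
a_2=2:  p_2=2·37+18=92,  q_2=2·2+1=5
a_3=2:  p_3=2·92+37=221,  q_3=2·5+2=12
a_4=1:  p_4=1·221+92=313,  q_4=1·12+5=17
…
a_6=1:  p_6=1·5542+313=5855,  q_6=1·301+17=318
…
a_8=2:  p_8=2·17252+5855=40359,  q_8=2·937+318=2192
a_9=2:  p_9=2·40359+17252=97970,  q_9=2·2192+937=5321
(x₁, y₁) = (97970, 5321);  97970² − 339·5321² = 1 ✓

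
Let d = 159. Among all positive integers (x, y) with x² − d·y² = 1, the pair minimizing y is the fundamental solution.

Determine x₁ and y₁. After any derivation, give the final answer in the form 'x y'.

d=159: √d = [12; 1,1,1,1,3,1,1,1,1,24] (ℓ=10, even), read p_9/q_9
i=0: a=12 ⇒ p=12, q=1
…
i=2: a=1 ⇒ p=25, q=2
…
i=4: a=1 ⇒ p=63, q=5
i=5: a=3 ⇒ p=227, q=18
i=6: a=1 ⇒ p=290, q=23
…
i=8: a=1 ⇒ p=807, q=64
i=9: a=1 ⇒ p=1324, q=105
(x₁, y₁) = (1324, 105);  1324² − 159·105² = 1 ✓

1324 105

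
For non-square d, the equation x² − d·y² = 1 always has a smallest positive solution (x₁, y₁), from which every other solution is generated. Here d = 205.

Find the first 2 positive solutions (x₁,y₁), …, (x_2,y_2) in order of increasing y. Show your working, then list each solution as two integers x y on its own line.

39689 2772
3150433441 220035816

√205 = [14; 3,6,1,4,1,6,3,28, …], period ℓ=8 (even) → k=7
k=0  a_k=14  p_k/q_k = 14/1
…
k=4  a_k=4  p_k/q_k = 1532/107
…
k=6  a_k=6  p_k/q_k = 12614/881
k=7  a_k=3  p_k/q_k = 39689/2772
→ (39689, 2772).  Check: 39689²=1575216721, 205·2772²=1575216720, difference 1.
(39689+2772√205)^2 = 3150433441 + 220035816√205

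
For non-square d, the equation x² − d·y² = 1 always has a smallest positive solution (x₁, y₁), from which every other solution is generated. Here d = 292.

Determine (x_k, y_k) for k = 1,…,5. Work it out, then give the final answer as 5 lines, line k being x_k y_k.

[17; 11,2,1,3,8,3,1,2,11,34] for √292; ℓ=10 ⇒ convergent index 9
i=0: a=17 ⇒ p=17, q=1
…
i=5: a=8 ⇒ p=17669, q=1034
…
i=8: a=2 ⇒ p=200767, q=11749
i=9: a=11 ⇒ p=2281249, q=133500
(x₁, y₁) = (2281249, 133500);  2281249² − 292·133500² = 1 ✓
k=2:  x_2 = 2281249·2281249+292·133500·133500 = 10408194000001,  y_2 = 2281249·133500+133500·2281249 = 609093483000
k=3:  x_3 = 2281249·10408194000001+292·133500·609093483000 = 47487364308614281249,  y_3 = 2281249·609093483000+133500·10408194000001 = 2778987798000400500
k=4:  x_4 = 2281249·47487364308614281249+292·133500·2778987798000400500 = 216661004683313632776000001,  y_4 = 2281249·2778987798000400500+133500·47487364308614281249 = 12679126270400622186966000
k=5:  x_5 = 2281249·216661004683313632776000001+292·133500·12679126270400622186966000 = 988515400545561595548925838281249,  y_5 = 2281249·12679126270400622186966000+133500·216661004683313632776000001 = 57848488250447518938990000667500

2281249 133500
10408194000001 609093483000
47487364308614281249 2778987798000400500
216661004683313632776000001 12679126270400622186966000
988515400545561595548925838281249 57848488250447518938990000667500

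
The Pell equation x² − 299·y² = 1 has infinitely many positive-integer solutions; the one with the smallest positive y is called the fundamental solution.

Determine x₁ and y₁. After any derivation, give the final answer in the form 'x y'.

d=299: √d = [17; 3,2,3,34] (ℓ=4, even), read p_3/q_3
a_0=17:  p_0=17·1+0=17,  q_0=17·0+1=1
a_1=3:  p_1=3·17+1=52,  q_1=3·1+0=3
a_2=2:  p_2=2·52+17=121,  q_2=2·3+1=7
a_3=3:  p_3=3·121+52=415,  q_3=3·7+3=24
→ (415, 24).  Check: 415²=172225, 299·24²=172224, difference 1.

415 24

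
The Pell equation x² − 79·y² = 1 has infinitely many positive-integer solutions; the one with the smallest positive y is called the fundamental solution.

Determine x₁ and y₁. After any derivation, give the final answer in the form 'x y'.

√79 → a₀=8, period (1,7,1,16); ℓ=4 even so k=3
i=0: a=8 ⇒ p=8, q=1
i=1: a=1 ⇒ p=9, q=1
i=2: a=7 ⇒ p=71, q=8
i=3: a=1 ⇒ p=80, q=9
(x₁, y₁) = (80, 9);  80² − 79·9² = 1 ✓

80 9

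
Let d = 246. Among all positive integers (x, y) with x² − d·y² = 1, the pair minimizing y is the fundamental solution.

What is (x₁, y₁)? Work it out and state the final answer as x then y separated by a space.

88805 5662

√246 → a₀=15, period (1,2,5,1,14,1,5,2,1,30); ℓ=10 even so k=9
i=0: a=15 ⇒ p=15, q=1
i=1: a=1 ⇒ p=16, q=1
i=2: a=2 ⇒ p=47, q=3
…
i=4: a=1 ⇒ p=298, q=19
…
i=8: a=2 ⇒ p=60777, q=3875
i=9: a=1 ⇒ p=88805, q=5662
(x₁, y₁) = (88805, 5662);  88805² − 246·5662² = 1 ✓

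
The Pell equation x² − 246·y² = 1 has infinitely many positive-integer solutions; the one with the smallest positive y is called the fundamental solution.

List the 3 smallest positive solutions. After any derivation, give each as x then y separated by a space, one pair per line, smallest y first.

88805 5662
15772656049 1005627820
2801381440774085 178609557104538

√246 = [15; 1,2,5,1,14,1,5,2,1,30, …], period ℓ=10 (even) → k=9
i=0: a=15 ⇒ p=15, q=1
…
i=3: a=5 ⇒ p=251, q=16
…
i=5: a=14 ⇒ p=4423, q=282
…
i=8: a=2 ⇒ p=60777, q=3875
i=9: a=1 ⇒ p=88805, q=5662
→ (88805, 5662).  Check: 88805²=7886328025, 246·5662²=7886328024, difference 1.
k=2:  x_2 = 88805·88805+246·5662·5662 = 15772656049,  y_2 = 88805·5662+5662·88805 = 1005627820
k=3:  x_3 = 88805·15772656049+246·5662·1005627820 = 2801381440774085,  y_3 = 88805·1005627820+5662·15772656049 = 178609557104538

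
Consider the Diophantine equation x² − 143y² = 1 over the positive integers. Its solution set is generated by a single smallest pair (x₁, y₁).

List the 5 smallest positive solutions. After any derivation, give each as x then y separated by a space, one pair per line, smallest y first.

12 1
287 24
6876 575
164737 13776
3946812 330049

d=143: √d = [11; 1,22] (ℓ=2, even), read p_1/q_1
a_0=11:  p_0=11·1+0=11,  q_0=11·0+1=1
a_1=1:  p_1=1·11+1=12,  q_1=1·1+0=1
(x₁, y₁) = (12, 1);  12² − 143·1² = 1 ✓
(12+1√143)^2 = 287 + 24√143
(12+1√143)^3 = 6876 + 575√143
(12+1√143)^4 = 164737 + 13776√143
(12+1√143)^5 = 3946812 + 330049√143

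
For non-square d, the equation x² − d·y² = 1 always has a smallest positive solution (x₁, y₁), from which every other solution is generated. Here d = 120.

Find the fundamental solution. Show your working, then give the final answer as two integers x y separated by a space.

11 1

[10; 1,20] for √120; ℓ=2 ⇒ convergent index 1
step 0: (10, 1)  from 10·(1,0) + (0,1)
step 1: (11, 1)  from 1·(10,1) + (1,0)
(x₁, y₁) = (11, 1);  11² − 120·1² = 1 ✓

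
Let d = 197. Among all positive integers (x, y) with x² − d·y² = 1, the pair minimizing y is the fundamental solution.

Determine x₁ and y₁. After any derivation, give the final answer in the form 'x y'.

[14; 28] for √197; ℓ=1 ⇒ convergent index 1
k=0  a_k=14  p_k/q_k = 14/1
k=1  a_k=28  p_k/q_k = 393/28
(x₁, y₁) = (393, 28);  393² − 197·28² = 1 ✓

393 28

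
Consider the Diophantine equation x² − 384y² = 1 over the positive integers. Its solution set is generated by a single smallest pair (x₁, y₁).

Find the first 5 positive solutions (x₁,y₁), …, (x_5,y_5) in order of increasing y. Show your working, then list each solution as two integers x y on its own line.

d=384: √d = [19; 1,1,2,9,2,1,1,38] (ℓ=8, even), read p_7/q_7
a_0=19:  p_0=19·1+0=19,  q_0=19·0+1=1
a_1=1:  p_1=1·19+1=20,  q_1=1·1+0=1
a_2=1:  p_2=1·20+19=39,  q_2=1·1+1=2
a_3=2:  p_3=2·39+20=98,  q_3=2·2+1=5
a_4=9:  p_4=9·98+39=921,  q_4=9·5+2=47
a_5=2:  p_5=2·921+98=1940,  q_5=2·47+5=99
a_6=1:  p_6=1·1940+921=2861,  q_6=1·99+47=146
a_7=1:  p_7=1·2861+1940=4801,  q_7=1·146+99=245
→ (4801, 245).  Check: 4801²=23049601, 384·245²=23049600, difference 1.
(4801+245√384)^2 = 46099201 + 2352490√384
(4801+245√384)^3 = 442644523201 + 22588608735√384
(4801+245√384)^4 = 4250272665676801 + 216895818720980√384
(4801+245√384)^5 = 40811117693184120001 + 2082633628770241225√384

4801 245
46099201 2352490
442644523201 22588608735
4250272665676801 216895818720980
40811117693184120001 2082633628770241225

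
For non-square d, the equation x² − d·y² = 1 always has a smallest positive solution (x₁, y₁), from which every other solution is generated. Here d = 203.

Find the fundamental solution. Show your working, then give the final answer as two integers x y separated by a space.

57 4

√203 → a₀=14, period (4,28); ℓ=2 even so k=1
a_0=14:  p_0=14·1+0=14,  q_0=14·0+1=1
a_1=4:  p_1=4·14+1=57,  q_1=4·1+0=4
(x₁, y₁) = (57, 4);  57² − 203·4² = 1 ✓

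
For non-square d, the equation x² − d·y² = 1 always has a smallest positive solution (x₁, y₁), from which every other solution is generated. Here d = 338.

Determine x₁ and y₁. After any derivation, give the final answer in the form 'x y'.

d=338: √d = [18; 2,1,1,2,36] (ℓ=5, odd), read p_9/q_9
a_0=18:  p_0=18·1+0=18,  q_0=18·0+1=1
a_1=2:  p_1=2·18+1=37,  q_1=2·1+0=2
…
a_3=1:  p_3=1·55+37=92,  q_3=1·3+2=5
a_4=2:  p_4=2·92+55=239,  q_4=2·5+3=13
a_5=36:  p_5=36·239+92=8696,  q_5=36·13+5=473
a_6=2:  p_6=2·8696+239=17631,  q_6=2·473+13=959
a_7=1:  p_7=1·17631+8696=26327,  q_7=1·959+473=1432
a_8=1:  p_8=1·26327+17631=43958,  q_8=1·1432+959=2391
a_9=2:  p_9=2·43958+26327=114243,  q_9=2·2391+1432=6214
fundamental: x₁=114243, y₁=6214  (since 13051463049 − 338·38613796 = 1)

114243 6214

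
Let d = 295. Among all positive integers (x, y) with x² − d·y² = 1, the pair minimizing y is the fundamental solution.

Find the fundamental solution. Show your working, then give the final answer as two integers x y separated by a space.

2024999 117900

√295 → a₀=17, period (5,1,2,3,2,6,2,3,2,1,5,34); ℓ=12 even so k=11
i=0: a=17 ⇒ p=17, q=1
…
i=4: a=3 ⇒ p=979, q=57
…
i=6: a=6 ⇒ p=14479, q=843
i=7: a=2 ⇒ p=31208, q=1817
…
i=9: a=2 ⇒ p=247414, q=14405
i=10: a=1 ⇒ p=355517, q=20699
i=11: a=5 ⇒ p=2024999, q=117900
→ (2024999, 117900).  Check: 2024999²=4100620950001, 295·117900²=4100620950000, difference 1.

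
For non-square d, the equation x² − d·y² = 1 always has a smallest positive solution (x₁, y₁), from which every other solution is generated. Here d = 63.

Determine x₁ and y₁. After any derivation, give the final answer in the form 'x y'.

√63 → a₀=7, period (1,14); ℓ=2 even so k=1
k=0  a_k=7  p_k/q_k = 7/1
k=1  a_k=1  p_k/q_k = 8/1
fundamental: x₁=8, y₁=1  (since 64 − 63·1 = 1)

8 1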